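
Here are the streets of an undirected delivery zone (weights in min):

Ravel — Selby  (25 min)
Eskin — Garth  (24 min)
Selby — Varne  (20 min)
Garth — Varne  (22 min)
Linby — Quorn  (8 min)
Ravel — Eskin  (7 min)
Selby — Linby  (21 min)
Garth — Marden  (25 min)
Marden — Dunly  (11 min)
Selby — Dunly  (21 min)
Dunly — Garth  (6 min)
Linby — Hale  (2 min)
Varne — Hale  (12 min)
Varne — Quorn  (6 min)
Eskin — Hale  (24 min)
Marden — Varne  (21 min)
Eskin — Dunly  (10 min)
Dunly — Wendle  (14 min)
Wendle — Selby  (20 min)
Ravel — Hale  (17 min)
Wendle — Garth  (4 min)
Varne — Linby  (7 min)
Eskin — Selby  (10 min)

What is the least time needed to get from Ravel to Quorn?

27 min

Shortest distances from Ravel:
Ravel: 0
Eskin: 7  (via Ravel)
Dunly: 17  (via Eskin)
Selby: 17  (via Eskin)
Hale: 17  (via Ravel)
Linby: 19  (via Hale)
Garth: 23  (via Dunly)
Varne: 26  (via Linby)
Wendle: 27  (via Garth)
Quorn: 27  (via Linby)
Shortest route: Ravel → Hale → Linby → Quorn = 27 min.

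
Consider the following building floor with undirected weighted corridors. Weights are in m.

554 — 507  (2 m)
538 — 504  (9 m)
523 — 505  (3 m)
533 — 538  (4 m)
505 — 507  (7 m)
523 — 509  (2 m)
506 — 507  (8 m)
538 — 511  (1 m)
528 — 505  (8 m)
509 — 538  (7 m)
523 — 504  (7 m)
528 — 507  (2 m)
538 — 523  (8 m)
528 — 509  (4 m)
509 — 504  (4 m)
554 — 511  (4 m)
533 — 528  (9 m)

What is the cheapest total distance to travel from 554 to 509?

Enumerating some paths:
554 - 511 - 538 - 509: 4+1+7 = 12
554 - 507 - 528 - 509: 2+2+4 = 8
The minimum is 8 m via 554 - 507 - 528 - 509.

8 m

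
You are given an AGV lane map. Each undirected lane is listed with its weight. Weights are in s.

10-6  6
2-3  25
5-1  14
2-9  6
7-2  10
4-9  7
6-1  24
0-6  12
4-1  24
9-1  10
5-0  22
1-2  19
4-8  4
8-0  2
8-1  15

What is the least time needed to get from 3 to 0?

Settle nodes by increasing distance from 3:
3: 0
2: 25  (via 3)
9: 31  (via 2)
7: 35  (via 2)
4: 38  (via 9)
1: 41  (via 9)
8: 42  (via 4)
0: 44  (via 8)
Shortest route: 3 → 2 → 9 → 4 → 8 → 0 = 44 s.

44 s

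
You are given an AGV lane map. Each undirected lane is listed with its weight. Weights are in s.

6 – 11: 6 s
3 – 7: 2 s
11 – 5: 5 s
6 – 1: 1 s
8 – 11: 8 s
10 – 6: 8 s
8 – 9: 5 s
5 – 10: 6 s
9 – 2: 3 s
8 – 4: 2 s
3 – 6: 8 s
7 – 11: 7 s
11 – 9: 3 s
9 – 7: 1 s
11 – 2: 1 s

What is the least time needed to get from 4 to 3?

Candidate routes:
4 - 8 - 11 - 9 - 7 - 3: 2+8+3+1+2 = 16
4 - 8 - 9 - 7 - 3: 2+5+1+2 = 10
The minimum is 10 s via 4 - 8 - 9 - 7 - 3.

10 s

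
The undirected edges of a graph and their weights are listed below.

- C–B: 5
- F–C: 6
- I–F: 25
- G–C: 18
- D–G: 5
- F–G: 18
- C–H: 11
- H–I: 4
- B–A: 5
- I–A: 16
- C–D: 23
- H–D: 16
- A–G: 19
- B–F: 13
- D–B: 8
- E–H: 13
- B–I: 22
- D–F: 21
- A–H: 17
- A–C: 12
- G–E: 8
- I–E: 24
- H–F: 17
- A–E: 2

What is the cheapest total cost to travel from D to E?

13

Enumerating some paths:
D - G - A - E: 5+19+2 = 26
D - B - A - E: 8+5+2 = 15
D - G - E: 5+8 = 13
D - B - C - A - E: 8+5+12+2 = 27
The minimum is 13 via D - G - E.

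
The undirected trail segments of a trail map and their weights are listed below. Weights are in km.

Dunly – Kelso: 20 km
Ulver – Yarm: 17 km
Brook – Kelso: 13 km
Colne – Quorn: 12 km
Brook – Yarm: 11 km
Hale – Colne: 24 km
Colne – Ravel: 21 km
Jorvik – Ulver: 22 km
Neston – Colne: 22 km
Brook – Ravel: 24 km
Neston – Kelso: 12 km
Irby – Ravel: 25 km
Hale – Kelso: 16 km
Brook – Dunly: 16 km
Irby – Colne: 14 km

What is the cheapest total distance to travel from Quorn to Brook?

Shortest distances from Quorn:
Quorn: 0
Colne: 12  (via Quorn)
Irby: 26  (via Colne)
Ravel: 33  (via Colne)
Neston: 34  (via Colne)
Hale: 36  (via Colne)
Kelso: 46  (via Neston)
Brook: 57  (via Ravel)
Shortest route: Quorn–Colne–Ravel–Brook = 57 km.

57 km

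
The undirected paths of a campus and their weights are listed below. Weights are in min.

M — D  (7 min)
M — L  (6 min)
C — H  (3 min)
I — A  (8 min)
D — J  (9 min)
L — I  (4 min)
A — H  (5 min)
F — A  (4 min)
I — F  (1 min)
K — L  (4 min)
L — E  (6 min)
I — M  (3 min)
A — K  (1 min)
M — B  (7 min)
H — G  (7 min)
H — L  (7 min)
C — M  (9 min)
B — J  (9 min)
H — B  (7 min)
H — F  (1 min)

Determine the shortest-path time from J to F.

17 min

Running Dijkstra from J:
J: 0
B: 9  (via J)
D: 9  (via J)
H: 16  (via B)
M: 16  (via B)
F: 17  (via H)
Shortest route: J → B → H → F = 17 min.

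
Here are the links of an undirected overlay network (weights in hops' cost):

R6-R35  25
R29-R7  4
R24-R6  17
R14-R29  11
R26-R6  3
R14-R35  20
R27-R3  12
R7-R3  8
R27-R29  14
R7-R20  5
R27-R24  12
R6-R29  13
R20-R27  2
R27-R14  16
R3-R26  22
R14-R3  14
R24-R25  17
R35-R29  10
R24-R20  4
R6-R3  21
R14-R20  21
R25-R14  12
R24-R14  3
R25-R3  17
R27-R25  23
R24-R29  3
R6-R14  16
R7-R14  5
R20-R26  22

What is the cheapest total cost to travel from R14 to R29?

6 hops' cost

Running Dijkstra from R14:
R14: 0
R24: 3  (via R14)
R7: 5  (via R14)
R29: 6  (via R24)
Shortest route: R14 → R24 → R29 = 6 hops' cost.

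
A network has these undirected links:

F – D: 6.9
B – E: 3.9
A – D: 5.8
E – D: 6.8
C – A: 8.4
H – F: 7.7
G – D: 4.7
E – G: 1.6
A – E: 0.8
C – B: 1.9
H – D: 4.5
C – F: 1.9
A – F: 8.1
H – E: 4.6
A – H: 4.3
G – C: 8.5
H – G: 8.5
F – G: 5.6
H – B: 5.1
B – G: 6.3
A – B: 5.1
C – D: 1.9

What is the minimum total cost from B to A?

Enumerating some paths:
B–E–A: 3.9+0.8 = 4.7
B–A: 5.1 = 5.1
The minimum is 4.7 via B–E–A.

4.7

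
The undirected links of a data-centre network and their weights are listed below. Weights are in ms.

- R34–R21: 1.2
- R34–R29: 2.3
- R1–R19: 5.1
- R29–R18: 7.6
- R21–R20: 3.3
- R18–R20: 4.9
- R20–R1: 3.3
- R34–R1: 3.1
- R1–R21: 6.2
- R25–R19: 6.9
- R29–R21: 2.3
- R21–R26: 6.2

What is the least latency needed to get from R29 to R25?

Settle nodes by increasing distance from R29:
R29: 0
R21: 2.3  (via R29)
R34: 2.3  (via R29)
R1: 5.4  (via R34)
R20: 5.6  (via R21)
R18: 7.6  (via R29)
R26: 8.5  (via R21)
R19: 10.5  (via R1)
R25: 17.4  (via R19)
Shortest route: R29 → R34 → R1 → R19 → R25 = 17.4 ms.

17.4 ms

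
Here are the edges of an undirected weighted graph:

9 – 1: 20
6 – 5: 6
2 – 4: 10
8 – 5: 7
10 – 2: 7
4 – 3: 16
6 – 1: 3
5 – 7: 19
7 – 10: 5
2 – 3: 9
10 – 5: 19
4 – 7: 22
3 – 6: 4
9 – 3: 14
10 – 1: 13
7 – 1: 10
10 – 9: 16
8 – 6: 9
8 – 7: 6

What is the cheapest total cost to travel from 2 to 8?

18

Shortest distances from 2:
2: 0
10: 7  (via 2)
3: 9  (via 2)
4: 10  (via 2)
7: 12  (via 10)
6: 13  (via 3)
1: 16  (via 6)
8: 18  (via 7)
Shortest route: 2–10–7–8 = 18.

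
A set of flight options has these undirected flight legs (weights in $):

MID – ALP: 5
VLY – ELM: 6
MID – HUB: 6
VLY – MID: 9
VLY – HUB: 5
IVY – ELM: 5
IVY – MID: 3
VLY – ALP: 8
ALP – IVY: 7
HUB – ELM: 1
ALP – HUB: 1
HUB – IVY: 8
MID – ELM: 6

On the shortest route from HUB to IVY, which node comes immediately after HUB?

ELM

Enumerating some paths:
HUB - ALP - IVY: 1+7 = 8
HUB - ELM - IVY: 1+5 = 6
HUB - MID - IVY: 6+3 = 9
HUB - IVY: 8 = 8
Cheapest is HUB - ELM - IVY at $6.
So from HUB the first move is to ELM.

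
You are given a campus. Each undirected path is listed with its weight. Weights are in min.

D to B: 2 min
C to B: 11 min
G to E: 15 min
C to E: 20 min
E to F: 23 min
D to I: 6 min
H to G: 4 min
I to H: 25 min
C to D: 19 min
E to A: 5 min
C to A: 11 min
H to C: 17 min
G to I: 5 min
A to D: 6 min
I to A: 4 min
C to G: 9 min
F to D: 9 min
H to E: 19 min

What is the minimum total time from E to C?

16 min

Settle nodes by increasing distance from E:
E: 0
A: 5  (via E)
I: 9  (via A)
D: 11  (via A)
B: 13  (via D)
G: 14  (via I)
C: 16  (via A)
Shortest route: E → A → C = 16 min.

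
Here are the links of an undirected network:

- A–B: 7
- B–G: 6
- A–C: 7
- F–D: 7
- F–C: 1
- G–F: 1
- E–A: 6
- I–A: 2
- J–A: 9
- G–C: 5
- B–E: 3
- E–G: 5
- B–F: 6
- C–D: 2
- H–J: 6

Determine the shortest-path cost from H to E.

21

Enumerating some paths:
H → J → A → B → E: 6+9+7+3 = 25
H → J → A → E: 6+9+6 = 21
The minimum is 21 via H → J → A → E.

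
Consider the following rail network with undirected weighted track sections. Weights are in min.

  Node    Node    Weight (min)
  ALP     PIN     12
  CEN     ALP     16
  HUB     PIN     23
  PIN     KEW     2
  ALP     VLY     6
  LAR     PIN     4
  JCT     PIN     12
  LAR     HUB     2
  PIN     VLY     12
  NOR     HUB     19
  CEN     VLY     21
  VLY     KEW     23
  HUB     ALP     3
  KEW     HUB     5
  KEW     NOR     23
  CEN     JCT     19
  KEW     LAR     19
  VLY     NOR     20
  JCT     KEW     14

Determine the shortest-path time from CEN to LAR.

21 min

Settle nodes by increasing distance from CEN:
CEN: 0
ALP: 16  (via CEN)
HUB: 19  (via ALP)
JCT: 19  (via CEN)
VLY: 21  (via CEN)
LAR: 21  (via HUB)
Shortest route: CEN → ALP → HUB → LAR = 21 min.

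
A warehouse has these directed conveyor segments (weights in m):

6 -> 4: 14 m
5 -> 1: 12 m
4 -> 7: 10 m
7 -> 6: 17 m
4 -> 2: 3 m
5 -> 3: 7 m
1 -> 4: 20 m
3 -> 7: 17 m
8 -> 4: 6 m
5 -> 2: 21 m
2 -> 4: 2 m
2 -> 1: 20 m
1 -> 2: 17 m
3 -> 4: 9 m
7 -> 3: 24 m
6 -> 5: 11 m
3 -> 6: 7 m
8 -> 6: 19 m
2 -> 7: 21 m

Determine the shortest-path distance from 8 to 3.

Candidate routes:
8 - 4 - 7 - 3: 6+10+24 = 40
8 - 4 - 2 - 7 - 3: 6+3+21+24 = 54
8 - 6 - 5 - 3: 19+11+7 = 37
8 - 4 - 7 - 6 - 5 - 3: 6+10+17+11+7 = 51
The minimum is 37 m via 8 - 6 - 5 - 3.

37 m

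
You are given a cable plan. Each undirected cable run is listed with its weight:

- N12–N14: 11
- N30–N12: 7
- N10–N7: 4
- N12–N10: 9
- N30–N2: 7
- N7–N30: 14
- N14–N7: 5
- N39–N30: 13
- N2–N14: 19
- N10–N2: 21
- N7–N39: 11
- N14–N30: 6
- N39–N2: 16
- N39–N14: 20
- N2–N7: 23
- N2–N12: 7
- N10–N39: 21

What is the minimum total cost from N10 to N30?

Enumerating some paths:
N10 → N7 → N30: 4+14 = 18
N10 → N7 → N14 → N30: 4+5+6 = 15
N10 → N12 → N30: 9+7 = 16
Cheapest is N10 → N7 → N14 → N30 at 15.

15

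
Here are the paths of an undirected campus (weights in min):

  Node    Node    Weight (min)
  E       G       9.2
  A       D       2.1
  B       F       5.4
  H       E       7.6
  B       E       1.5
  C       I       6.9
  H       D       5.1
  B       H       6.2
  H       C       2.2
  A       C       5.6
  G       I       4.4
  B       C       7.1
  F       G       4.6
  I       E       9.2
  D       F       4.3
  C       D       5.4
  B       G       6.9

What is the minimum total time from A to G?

11 min

Running Dijkstra from A:
A: 0
D: 2.1  (via A)
C: 5.6  (via A)
F: 6.4  (via D)
H: 7.2  (via D)
G: 11  (via F)
Shortest route: A–D–F–G = 11 min.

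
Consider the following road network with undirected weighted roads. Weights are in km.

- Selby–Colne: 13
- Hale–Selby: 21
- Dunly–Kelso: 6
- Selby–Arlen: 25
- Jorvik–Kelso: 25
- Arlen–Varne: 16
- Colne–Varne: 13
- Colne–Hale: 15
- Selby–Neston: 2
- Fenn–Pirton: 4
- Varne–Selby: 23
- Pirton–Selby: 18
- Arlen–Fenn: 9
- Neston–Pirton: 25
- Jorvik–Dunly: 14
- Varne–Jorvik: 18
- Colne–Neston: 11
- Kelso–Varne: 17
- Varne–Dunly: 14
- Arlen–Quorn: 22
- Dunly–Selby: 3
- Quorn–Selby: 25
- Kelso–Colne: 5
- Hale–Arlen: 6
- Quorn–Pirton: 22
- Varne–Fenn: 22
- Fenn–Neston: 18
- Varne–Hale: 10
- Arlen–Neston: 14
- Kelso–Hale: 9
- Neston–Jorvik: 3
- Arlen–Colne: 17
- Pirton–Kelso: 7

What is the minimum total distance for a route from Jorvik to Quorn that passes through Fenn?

Best Jorvik to Fenn: Jorvik–Neston–Fenn costing 21
Best Fenn to Quorn: Fenn–Pirton–Quorn costing 26
Total via Fenn: 21 + 26 = 47 km.

47 km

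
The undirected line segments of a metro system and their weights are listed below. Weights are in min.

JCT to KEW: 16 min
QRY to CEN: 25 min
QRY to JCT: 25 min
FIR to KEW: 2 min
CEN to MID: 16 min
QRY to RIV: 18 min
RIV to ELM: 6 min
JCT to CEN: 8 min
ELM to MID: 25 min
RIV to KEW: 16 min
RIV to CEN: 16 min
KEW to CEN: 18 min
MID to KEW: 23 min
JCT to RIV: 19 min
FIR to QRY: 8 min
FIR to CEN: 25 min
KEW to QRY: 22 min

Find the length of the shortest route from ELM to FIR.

24 min

Running Dijkstra from ELM:
ELM: 0
RIV: 6  (via ELM)
CEN: 22  (via RIV)
KEW: 22  (via RIV)
FIR: 24  (via KEW)
Shortest route: ELM–RIV–KEW–FIR = 24 min.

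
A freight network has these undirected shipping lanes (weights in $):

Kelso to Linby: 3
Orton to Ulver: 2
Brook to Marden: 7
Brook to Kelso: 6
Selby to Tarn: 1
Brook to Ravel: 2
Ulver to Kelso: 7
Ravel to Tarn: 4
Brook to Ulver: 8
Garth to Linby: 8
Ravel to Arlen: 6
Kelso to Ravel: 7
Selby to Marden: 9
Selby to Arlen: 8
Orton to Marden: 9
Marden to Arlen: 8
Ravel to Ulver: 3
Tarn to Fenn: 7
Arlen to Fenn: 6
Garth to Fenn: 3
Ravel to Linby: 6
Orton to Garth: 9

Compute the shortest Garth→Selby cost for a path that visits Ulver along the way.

$19

Best Garth to Ulver: Garth–Orton–Ulver costing 11
Best Ulver to Selby: Ulver–Ravel–Tarn–Selby costing 8
Total via Ulver: 11 + 8 = $19.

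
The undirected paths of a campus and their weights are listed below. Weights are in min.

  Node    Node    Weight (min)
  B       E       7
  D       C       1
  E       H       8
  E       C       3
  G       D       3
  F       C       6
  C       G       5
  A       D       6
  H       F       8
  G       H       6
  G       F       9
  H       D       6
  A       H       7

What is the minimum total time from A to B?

17 min

Running Dijkstra from A:
A: 0
D: 6  (via A)
C: 7  (via D)
H: 7  (via A)
G: 9  (via D)
E: 10  (via C)
F: 13  (via C)
B: 17  (via E)
Shortest route: A → D → C → E → B = 17 min.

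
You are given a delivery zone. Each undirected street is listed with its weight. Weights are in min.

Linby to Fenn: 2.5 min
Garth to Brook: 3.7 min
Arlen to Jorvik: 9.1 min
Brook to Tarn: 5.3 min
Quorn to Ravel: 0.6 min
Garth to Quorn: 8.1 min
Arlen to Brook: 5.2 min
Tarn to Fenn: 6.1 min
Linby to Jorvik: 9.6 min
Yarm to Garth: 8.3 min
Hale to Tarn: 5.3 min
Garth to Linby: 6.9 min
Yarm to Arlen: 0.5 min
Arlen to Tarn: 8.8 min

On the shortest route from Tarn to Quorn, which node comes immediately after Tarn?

Enumerating some paths:
Tarn - Arlen - Yarm - Garth - Quorn: 8.8+0.5+8.3+8.1 = 25.7
Tarn - Brook - Garth - Quorn: 5.3+3.7+8.1 = 17.1
Tarn - Fenn - Linby - Garth - Quorn: 6.1+2.5+6.9+8.1 = 23.6
Tarn - Arlen - Brook - Garth - Quorn: 8.8+5.2+3.7+8.1 = 25.8
Cheapest is Tarn - Brook - Garth - Quorn at 17.1 min.
So from Tarn the first move is to Brook.

Brook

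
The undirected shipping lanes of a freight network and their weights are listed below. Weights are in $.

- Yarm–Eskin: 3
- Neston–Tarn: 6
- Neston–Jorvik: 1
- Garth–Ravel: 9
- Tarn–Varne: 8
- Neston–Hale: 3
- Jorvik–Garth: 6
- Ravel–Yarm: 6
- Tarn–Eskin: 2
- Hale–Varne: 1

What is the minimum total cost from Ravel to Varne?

$19

Settle nodes by increasing distance from Ravel:
Ravel: 0
Yarm: 6  (via Ravel)
Eskin: 9  (via Yarm)
Garth: 9  (via Ravel)
Tarn: 11  (via Eskin)
Jorvik: 15  (via Garth)
Neston: 16  (via Jorvik)
Varne: 19  (via Tarn)
Shortest route: Ravel–Yarm–Eskin–Tarn–Varne = $19.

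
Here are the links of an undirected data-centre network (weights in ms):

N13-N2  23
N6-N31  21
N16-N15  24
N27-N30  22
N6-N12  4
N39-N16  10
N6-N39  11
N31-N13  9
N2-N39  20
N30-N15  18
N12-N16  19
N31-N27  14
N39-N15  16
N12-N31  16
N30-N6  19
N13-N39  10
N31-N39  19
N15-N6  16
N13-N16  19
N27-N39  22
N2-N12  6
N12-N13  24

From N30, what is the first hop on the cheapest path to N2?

N6

Enumerating some paths:
N30–N15–N6–N12–N2: 18+16+4+6 = 44
N30–N6–N12–N2: 19+4+6 = 29
The minimum is 29 ms via N30–N6–N12–N2.
So from N30 the first move is to N6.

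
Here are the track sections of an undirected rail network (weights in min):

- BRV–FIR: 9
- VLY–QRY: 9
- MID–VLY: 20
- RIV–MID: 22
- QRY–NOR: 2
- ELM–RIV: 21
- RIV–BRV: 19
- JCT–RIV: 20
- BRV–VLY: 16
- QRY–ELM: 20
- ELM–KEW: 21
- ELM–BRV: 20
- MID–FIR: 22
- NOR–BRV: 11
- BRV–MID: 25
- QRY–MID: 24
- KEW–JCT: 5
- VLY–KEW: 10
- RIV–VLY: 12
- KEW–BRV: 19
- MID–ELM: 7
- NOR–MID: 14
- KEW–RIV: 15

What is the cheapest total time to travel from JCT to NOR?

26 min

Compare a few routes:
JCT–KEW–BRV–NOR: 5+19+11 = 35
JCT–KEW–VLY–QRY–NOR: 5+10+9+2 = 26
The minimum is 26 min via JCT–KEW–VLY–QRY–NOR.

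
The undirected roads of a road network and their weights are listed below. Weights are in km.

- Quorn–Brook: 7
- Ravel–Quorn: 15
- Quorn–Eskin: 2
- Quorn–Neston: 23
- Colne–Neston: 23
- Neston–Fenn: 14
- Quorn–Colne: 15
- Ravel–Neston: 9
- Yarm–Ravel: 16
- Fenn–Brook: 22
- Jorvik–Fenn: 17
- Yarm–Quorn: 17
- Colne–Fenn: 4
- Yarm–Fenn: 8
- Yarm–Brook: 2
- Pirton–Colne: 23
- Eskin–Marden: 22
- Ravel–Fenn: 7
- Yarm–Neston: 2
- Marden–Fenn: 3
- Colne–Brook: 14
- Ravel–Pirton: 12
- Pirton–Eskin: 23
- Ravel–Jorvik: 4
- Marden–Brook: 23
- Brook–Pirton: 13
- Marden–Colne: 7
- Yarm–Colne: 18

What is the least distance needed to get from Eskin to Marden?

22 km

Candidate routes:
Eskin–Quorn–Colne–Marden: 2+15+7 = 24
Eskin–Marden: 22 = 22
Eskin–Quorn–Ravel–Fenn–Marden: 2+15+7+3 = 27
Eskin–Quorn–Colne–Fenn–Marden: 2+15+4+3 = 24
The minimum is 22 km via Eskin–Marden.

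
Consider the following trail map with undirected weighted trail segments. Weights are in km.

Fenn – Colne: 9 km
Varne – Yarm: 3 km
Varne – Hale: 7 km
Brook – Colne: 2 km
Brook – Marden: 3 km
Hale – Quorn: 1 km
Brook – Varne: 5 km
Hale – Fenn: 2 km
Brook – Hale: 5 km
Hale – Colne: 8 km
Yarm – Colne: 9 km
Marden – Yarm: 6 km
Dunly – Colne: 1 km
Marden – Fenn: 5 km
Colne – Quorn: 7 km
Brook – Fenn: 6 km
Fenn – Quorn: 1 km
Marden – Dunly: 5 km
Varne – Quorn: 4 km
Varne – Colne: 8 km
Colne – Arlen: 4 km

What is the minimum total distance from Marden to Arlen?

9 km

Settle nodes by increasing distance from Marden:
Marden: 0
Brook: 3  (via Marden)
Dunly: 5  (via Marden)
Fenn: 5  (via Marden)
Colne: 5  (via Brook)
Yarm: 6  (via Marden)
Quorn: 6  (via Fenn)
Hale: 7  (via Fenn)
Varne: 8  (via Brook)
Arlen: 9  (via Colne)
Shortest route: Marden–Brook–Colne–Arlen = 9 km.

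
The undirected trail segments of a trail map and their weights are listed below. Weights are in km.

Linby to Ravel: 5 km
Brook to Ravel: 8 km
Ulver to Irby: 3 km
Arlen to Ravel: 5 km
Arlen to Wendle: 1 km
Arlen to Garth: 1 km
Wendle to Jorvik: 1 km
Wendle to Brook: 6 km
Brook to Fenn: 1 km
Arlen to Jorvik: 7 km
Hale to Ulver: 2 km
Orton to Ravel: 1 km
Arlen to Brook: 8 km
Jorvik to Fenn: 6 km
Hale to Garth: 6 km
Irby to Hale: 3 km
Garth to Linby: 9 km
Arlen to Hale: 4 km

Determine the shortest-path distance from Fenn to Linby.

Shortest distances from Fenn:
Fenn: 0
Brook: 1  (via Fenn)
Jorvik: 6  (via Fenn)
Wendle: 7  (via Brook)
Arlen: 8  (via Wendle)
Garth: 9  (via Arlen)
Ravel: 9  (via Brook)
Orton: 10  (via Ravel)
Hale: 12  (via Arlen)
Ulver: 14  (via Hale)
Linby: 14  (via Ravel)
Shortest route: Fenn → Brook → Ravel → Linby = 14 km.

14 km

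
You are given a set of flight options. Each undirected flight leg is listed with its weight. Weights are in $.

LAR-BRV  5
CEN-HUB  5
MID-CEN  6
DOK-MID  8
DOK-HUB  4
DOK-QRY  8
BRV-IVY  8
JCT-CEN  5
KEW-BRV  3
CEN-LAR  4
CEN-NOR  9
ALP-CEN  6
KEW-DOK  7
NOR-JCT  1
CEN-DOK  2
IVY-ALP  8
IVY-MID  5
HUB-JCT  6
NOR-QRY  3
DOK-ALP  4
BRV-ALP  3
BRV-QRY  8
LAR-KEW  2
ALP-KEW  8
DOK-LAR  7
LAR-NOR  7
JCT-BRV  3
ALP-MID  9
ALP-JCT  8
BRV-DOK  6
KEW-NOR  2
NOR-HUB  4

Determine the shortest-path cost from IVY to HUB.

Settle nodes by increasing distance from IVY:
IVY: 0
MID: 5  (via IVY)
BRV: 8  (via IVY)
ALP: 8  (via IVY)
JCT: 11  (via BRV)
KEW: 11  (via BRV)
CEN: 11  (via MID)
DOK: 12  (via ALP)
NOR: 12  (via JCT)
LAR: 13  (via BRV)
QRY: 15  (via NOR)
HUB: 16  (via CEN)
Shortest route: IVY–MID–CEN–HUB = $16.

$16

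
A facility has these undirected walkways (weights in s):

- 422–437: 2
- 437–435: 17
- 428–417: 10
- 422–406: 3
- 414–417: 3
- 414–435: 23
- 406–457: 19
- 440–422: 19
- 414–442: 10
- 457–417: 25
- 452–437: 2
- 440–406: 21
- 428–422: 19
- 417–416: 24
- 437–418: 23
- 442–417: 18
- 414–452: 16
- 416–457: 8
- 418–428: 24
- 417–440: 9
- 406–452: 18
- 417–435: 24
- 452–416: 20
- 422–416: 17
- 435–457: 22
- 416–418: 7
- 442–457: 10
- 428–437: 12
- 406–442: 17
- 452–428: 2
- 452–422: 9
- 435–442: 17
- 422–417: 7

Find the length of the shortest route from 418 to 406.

Settle nodes by increasing distance from 418:
418: 0
416: 7  (via 418)
457: 15  (via 416)
437: 23  (via 418)
428: 24  (via 418)
422: 24  (via 416)
452: 25  (via 437)
442: 25  (via 457)
406: 27  (via 422)
Shortest route: 418 → 416 → 422 → 406 = 27 s.

27 s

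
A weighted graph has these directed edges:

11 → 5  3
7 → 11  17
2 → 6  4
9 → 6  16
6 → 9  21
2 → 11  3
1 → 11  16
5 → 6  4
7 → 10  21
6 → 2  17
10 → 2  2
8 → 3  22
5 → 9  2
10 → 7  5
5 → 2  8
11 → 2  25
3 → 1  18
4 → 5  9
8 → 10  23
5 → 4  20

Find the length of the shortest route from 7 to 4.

40

Settle nodes by increasing distance from 7:
7: 0
11: 17  (via 7)
5: 20  (via 11)
10: 21  (via 7)
9: 22  (via 5)
2: 23  (via 10)
6: 24  (via 5)
4: 40  (via 5)
Shortest route: 7–11–5–4 = 40.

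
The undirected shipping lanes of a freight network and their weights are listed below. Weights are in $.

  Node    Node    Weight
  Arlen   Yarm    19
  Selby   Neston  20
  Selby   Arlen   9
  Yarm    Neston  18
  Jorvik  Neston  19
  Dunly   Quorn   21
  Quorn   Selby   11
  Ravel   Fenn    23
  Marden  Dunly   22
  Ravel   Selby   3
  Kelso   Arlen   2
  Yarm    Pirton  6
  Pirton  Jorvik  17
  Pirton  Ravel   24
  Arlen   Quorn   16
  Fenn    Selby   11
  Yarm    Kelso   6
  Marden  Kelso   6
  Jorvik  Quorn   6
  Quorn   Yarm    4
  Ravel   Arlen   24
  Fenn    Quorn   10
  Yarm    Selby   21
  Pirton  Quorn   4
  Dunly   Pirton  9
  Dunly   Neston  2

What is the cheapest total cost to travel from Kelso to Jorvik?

$16

Enumerating some paths:
Kelso → Yarm → Quorn → Jorvik: 6+4+6 = 16
Kelso → Yarm → Pirton → Quorn → Jorvik: 6+6+4+6 = 22
The minimum is $16 via Kelso → Yarm → Quorn → Jorvik.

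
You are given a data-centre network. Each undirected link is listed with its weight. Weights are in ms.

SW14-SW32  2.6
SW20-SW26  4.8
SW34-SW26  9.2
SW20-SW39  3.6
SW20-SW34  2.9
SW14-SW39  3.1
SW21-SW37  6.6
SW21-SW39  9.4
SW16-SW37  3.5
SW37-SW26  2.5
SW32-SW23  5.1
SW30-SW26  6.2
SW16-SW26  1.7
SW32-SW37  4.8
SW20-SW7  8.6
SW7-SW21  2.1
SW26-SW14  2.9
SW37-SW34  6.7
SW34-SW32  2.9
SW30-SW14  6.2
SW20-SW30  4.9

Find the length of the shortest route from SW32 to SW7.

13.5 ms

Settle nodes by increasing distance from SW32:
SW32: 0
SW14: 2.6  (via SW32)
SW34: 2.9  (via SW32)
SW37: 4.8  (via SW32)
SW23: 5.1  (via SW32)
SW26: 5.5  (via SW14)
SW39: 5.7  (via SW14)
SW20: 5.8  (via SW34)
SW16: 7.2  (via SW26)
SW30: 8.8  (via SW14)
SW21: 11.4  (via SW37)
SW7: 13.5  (via SW21)
Shortest route: SW32 → SW37 → SW21 → SW7 = 13.5 ms.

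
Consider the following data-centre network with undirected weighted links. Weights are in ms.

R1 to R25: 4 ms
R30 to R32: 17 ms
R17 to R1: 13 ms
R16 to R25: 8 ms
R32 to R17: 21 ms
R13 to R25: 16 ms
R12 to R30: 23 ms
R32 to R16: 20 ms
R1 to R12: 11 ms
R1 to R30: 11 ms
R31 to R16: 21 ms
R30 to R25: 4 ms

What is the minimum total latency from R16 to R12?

23 ms

Settle nodes by increasing distance from R16:
R16: 0
R25: 8  (via R16)
R1: 12  (via R25)
R30: 12  (via R25)
R32: 20  (via R16)
R31: 21  (via R16)
R12: 23  (via R1)
Shortest route: R16 → R25 → R1 → R12 = 23 ms.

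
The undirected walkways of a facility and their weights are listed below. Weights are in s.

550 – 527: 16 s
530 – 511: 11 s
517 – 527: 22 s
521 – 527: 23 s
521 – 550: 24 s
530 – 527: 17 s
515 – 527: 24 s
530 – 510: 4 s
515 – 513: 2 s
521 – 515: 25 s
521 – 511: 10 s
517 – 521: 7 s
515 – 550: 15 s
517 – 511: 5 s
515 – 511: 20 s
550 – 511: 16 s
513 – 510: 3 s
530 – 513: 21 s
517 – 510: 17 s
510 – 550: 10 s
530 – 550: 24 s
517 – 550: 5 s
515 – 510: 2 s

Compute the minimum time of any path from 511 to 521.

10 s

Candidate routes:
511 → 521: 10 = 10
511 → 517 → 521: 5+7 = 12
Cheapest is 511 → 521 at 10 s.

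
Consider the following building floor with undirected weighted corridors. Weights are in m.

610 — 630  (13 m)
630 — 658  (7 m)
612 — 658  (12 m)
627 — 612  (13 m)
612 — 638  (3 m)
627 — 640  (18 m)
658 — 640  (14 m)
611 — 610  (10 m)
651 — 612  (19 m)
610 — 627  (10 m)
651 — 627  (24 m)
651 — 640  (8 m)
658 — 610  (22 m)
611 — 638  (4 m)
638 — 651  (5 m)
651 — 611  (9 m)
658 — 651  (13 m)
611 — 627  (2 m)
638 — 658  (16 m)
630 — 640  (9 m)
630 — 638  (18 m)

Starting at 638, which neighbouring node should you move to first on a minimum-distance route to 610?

Compare a few routes:
638 - 611 - 610: 4+10 = 14
638 - 651 - 611 - 627 - 610: 5+9+2+10 = 26
638 - 651 - 611 - 610: 5+9+10 = 24
638 - 611 - 627 - 610: 4+2+10 = 16
The minimum is 14 m via 638 - 611 - 610.
So from 638 the first move is to 611.

611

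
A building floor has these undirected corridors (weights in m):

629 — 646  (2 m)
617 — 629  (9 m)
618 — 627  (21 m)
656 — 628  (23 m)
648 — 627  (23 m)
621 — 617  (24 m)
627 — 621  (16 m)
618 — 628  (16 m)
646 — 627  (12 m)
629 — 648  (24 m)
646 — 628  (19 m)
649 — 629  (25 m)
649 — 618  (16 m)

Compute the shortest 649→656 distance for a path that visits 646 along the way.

Best 649 to 646: 649 → 629 → 646 costing 27
Shortest 646→656: 646 → 628 → 656 = 42
Total via 646: 27 + 42 = 69 m.

69 m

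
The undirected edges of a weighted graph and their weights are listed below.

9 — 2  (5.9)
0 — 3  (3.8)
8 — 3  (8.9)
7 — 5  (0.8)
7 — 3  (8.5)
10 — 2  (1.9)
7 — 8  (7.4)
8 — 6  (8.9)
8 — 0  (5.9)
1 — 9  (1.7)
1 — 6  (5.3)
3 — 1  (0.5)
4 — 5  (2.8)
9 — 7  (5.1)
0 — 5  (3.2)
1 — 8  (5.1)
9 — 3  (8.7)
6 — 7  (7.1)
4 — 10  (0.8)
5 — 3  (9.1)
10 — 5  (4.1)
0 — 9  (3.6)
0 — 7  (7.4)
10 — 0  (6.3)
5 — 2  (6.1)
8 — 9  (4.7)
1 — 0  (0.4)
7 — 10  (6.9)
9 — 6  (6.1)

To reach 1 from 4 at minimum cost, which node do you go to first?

5

Enumerating some paths:
4 - 10 - 0 - 1: 0.8+6.3+0.4 = 7.5
4 - 5 - 0 - 1: 2.8+3.2+0.4 = 6.4
4 - 10 - 2 - 9 - 1: 0.8+1.9+5.9+1.7 = 10.3
4 - 10 - 5 - 0 - 1: 0.8+4.1+3.2+0.4 = 8.5
The minimum is 6.4 via 4 - 5 - 0 - 1.
So from 4 the first move is to 5.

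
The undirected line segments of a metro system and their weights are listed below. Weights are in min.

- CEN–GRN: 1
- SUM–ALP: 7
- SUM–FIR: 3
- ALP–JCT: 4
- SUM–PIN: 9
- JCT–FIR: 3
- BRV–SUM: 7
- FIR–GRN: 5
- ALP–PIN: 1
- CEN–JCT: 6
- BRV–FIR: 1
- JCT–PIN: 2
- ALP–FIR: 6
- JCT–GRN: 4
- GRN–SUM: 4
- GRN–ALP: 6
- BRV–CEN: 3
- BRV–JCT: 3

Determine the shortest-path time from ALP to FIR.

6 min

Settle nodes by increasing distance from ALP:
ALP: 0
PIN: 1  (via ALP)
JCT: 3  (via PIN)
FIR: 6  (via ALP)
Shortest route: ALP–FIR = 6 min.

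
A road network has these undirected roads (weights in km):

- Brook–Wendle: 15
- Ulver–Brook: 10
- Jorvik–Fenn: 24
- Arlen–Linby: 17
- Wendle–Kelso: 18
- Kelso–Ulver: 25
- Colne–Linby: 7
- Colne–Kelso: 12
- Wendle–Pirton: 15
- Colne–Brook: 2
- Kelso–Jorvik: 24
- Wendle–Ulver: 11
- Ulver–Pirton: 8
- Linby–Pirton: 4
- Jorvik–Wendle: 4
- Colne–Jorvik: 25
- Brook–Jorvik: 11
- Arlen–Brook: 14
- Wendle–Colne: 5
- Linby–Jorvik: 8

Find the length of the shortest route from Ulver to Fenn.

39 km

Shortest distances from Ulver:
Ulver: 0
Pirton: 8  (via Ulver)
Brook: 10  (via Ulver)
Wendle: 11  (via Ulver)
Colne: 12  (via Brook)
Linby: 12  (via Pirton)
Jorvik: 15  (via Wendle)
Arlen: 24  (via Brook)
Kelso: 24  (via Colne)
Fenn: 39  (via Jorvik)
Shortest route: Ulver → Wendle → Jorvik → Fenn = 39 km.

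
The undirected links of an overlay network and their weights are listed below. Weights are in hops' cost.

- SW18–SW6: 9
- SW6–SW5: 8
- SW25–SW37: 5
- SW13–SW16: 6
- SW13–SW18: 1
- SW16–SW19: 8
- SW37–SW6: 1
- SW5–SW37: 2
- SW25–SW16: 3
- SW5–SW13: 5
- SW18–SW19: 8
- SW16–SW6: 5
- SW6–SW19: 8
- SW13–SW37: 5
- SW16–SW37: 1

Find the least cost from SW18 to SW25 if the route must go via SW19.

19 hops' cost

Best SW18 to SW19: SW18–SW19 costing 8
Best SW19 to SW25: SW19–SW16–SW25 costing 11
Total via SW19: 8 + 11 = 19 hops' cost.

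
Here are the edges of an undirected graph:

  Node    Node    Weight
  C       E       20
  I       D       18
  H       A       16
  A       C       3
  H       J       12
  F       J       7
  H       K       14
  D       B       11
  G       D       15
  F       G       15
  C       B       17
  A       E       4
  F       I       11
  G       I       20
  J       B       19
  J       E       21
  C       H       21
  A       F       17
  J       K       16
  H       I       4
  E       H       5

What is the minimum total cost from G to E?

29

Compare a few routes:
G → F → I → H → E: 15+11+4+5 = 35
G → F → A → E: 15+17+4 = 36
G → I → H → E: 20+4+5 = 29
Cheapest is G → I → H → E at 29.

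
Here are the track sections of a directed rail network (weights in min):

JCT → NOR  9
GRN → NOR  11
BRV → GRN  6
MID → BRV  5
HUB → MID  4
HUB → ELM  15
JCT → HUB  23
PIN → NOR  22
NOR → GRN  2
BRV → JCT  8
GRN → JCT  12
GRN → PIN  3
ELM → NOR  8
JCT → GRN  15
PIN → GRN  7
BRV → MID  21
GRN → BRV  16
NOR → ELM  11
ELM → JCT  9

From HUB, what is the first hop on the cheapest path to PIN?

Compare a few routes:
HUB - MID - BRV - GRN - PIN: 4+5+6+3 = 18
HUB - MID - BRV - JCT - NOR - GRN - PIN: 4+5+8+9+2+3 = 31
HUB - MID - BRV - JCT - GRN - PIN: 4+5+8+15+3 = 35
HUB - ELM - NOR - GRN - PIN: 15+8+2+3 = 28
The minimum is 18 min via HUB - MID - BRV - GRN - PIN.
So from HUB the first move is to MID.

MID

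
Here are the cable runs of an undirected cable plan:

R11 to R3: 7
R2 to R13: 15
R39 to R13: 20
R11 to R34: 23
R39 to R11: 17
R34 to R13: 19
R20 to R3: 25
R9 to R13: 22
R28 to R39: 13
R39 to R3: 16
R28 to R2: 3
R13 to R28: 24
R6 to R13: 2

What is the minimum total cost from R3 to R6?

Candidate routes:
R3 - R11 - R34 - R13 - R6: 7+23+19+2 = 51
R3 - R39 - R28 - R2 - R13 - R6: 16+13+3+15+2 = 49
R3 - R11 - R39 - R13 - R6: 7+17+20+2 = 46
R3 - R39 - R13 - R6: 16+20+2 = 38
Cheapest is R3 - R39 - R13 - R6 at 38.

38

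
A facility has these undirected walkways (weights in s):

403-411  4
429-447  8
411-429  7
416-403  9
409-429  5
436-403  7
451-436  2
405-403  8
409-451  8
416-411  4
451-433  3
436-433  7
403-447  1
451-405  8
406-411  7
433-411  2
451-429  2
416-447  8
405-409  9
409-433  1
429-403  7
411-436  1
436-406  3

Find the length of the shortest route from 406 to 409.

7 s

Running Dijkstra from 406:
406: 0
436: 3  (via 406)
411: 4  (via 436)
451: 5  (via 436)
433: 6  (via 411)
429: 7  (via 451)
409: 7  (via 433)
Shortest route: 406 → 436 → 411 → 433 → 409 = 7 s.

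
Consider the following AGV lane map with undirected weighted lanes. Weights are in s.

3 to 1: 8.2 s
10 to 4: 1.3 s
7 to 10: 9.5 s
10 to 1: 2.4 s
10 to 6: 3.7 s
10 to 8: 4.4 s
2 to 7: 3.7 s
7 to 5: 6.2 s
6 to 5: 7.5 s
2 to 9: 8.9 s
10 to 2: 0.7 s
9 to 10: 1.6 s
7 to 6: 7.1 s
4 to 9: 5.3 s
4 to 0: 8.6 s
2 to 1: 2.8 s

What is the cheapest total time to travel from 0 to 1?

12.3 s

Shortest distances from 0:
0: 0
4: 8.6  (via 0)
10: 9.9  (via 4)
2: 10.6  (via 10)
9: 11.5  (via 10)
1: 12.3  (via 10)
Shortest route: 0 → 4 → 10 → 1 = 12.3 s.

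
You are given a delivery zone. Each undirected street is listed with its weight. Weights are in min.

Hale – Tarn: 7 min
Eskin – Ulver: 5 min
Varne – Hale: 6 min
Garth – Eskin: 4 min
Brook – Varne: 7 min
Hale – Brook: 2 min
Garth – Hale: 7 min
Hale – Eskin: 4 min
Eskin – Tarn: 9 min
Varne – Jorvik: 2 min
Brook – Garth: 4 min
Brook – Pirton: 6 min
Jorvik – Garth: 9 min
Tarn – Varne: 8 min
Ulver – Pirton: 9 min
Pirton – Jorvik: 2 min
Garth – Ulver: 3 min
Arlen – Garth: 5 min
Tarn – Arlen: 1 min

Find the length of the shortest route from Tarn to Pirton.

Shortest distances from Tarn:
Tarn: 0
Arlen: 1  (via Tarn)
Garth: 6  (via Arlen)
Hale: 7  (via Tarn)
Varne: 8  (via Tarn)
Brook: 9  (via Hale)
Ulver: 9  (via Garth)
Eskin: 9  (via Tarn)
Jorvik: 10  (via Varne)
Pirton: 12  (via Jorvik)
Shortest route: Tarn → Varne → Jorvik → Pirton = 12 min.

12 min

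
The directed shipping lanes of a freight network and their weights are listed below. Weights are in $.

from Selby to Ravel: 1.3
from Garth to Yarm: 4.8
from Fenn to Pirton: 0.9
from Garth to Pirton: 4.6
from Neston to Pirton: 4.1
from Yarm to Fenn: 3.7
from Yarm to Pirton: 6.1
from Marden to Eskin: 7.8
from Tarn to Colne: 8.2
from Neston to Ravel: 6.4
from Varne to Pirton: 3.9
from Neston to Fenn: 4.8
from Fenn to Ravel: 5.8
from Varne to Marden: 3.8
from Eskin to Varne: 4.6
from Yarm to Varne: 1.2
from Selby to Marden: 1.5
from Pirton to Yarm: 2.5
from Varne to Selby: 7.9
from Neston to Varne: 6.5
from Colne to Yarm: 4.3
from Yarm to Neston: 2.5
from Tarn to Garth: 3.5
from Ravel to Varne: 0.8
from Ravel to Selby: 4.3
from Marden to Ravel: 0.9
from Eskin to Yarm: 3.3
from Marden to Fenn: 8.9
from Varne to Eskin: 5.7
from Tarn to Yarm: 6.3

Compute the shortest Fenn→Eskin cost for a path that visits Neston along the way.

$18.1

Shortest Fenn→Neston: Fenn → Pirton → Yarm → Neston = 5.9
Best Neston to Eskin: Neston → Varne → Eskin costing 12.2
Total via Neston: 5.9 + 12.2 = $18.1.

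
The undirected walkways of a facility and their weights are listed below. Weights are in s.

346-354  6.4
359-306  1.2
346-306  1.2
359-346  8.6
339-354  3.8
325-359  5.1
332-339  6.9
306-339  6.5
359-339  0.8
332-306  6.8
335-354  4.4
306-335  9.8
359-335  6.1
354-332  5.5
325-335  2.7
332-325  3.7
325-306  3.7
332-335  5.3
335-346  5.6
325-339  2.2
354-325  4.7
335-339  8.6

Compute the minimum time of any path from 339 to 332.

5.9 s

Running Dijkstra from 339:
339: 0
359: 0.8  (via 339)
306: 2  (via 359)
325: 2.2  (via 339)
346: 3.2  (via 306)
354: 3.8  (via 339)
335: 4.9  (via 325)
332: 5.9  (via 325)
Shortest route: 339–325–332 = 5.9 s.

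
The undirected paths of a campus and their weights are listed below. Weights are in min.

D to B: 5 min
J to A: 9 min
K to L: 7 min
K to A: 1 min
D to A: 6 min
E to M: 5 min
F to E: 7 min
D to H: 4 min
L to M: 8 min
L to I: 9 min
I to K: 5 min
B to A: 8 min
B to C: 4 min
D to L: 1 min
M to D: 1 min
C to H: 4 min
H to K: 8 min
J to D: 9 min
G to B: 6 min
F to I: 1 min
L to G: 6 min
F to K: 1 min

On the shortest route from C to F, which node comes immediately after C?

Compare a few routes:
C–B–A–K–F: 4+8+1+1 = 14
C–H–K–F: 4+8+1 = 13
C–H–D–A–K–F: 4+4+6+1+1 = 16
The minimum is 13 min via C–H–K–F.
So from C the first move is to H.

H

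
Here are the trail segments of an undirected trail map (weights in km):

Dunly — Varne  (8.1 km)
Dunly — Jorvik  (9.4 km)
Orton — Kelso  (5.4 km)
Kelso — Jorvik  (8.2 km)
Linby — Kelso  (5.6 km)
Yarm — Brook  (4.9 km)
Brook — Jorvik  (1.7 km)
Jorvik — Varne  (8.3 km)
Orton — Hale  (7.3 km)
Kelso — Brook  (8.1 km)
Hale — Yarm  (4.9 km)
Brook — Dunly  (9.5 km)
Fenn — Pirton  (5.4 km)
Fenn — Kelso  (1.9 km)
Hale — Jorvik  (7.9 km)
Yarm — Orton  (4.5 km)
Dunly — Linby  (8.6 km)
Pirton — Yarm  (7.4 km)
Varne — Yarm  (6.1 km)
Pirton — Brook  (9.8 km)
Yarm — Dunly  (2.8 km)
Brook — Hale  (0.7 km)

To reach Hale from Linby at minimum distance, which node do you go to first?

Kelso

Candidate routes:
Linby–Kelso–Brook–Hale: 5.6+8.1+0.7 = 14.4
Linby–Kelso–Jorvik–Brook–Hale: 5.6+8.2+1.7+0.7 = 16.2
Cheapest is Linby–Kelso–Brook–Hale at 14.4 km.
So from Linby the first move is to Kelso.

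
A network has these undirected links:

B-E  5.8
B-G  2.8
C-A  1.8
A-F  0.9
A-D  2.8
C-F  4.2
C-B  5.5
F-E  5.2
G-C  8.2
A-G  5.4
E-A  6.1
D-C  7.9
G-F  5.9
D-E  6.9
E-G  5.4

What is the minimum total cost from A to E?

6.1

Shortest distances from A:
A: 0
F: 0.9  (via A)
C: 1.8  (via A)
D: 2.8  (via A)
G: 5.4  (via A)
E: 6.1  (via A)
Shortest route: A–E = 6.1.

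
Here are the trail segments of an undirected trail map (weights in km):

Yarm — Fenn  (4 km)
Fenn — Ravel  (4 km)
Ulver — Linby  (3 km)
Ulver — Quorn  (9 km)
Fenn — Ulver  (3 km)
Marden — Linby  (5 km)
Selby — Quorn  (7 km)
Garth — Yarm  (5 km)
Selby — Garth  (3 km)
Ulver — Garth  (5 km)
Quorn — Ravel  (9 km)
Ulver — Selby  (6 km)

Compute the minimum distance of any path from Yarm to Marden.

15 km

Shortest distances from Yarm:
Yarm: 0
Fenn: 4  (via Yarm)
Garth: 5  (via Yarm)
Ulver: 7  (via Fenn)
Ravel: 8  (via Fenn)
Selby: 8  (via Garth)
Linby: 10  (via Ulver)
Quorn: 15  (via Selby)
Marden: 15  (via Linby)
Shortest route: Yarm → Fenn → Ulver → Linby → Marden = 15 km.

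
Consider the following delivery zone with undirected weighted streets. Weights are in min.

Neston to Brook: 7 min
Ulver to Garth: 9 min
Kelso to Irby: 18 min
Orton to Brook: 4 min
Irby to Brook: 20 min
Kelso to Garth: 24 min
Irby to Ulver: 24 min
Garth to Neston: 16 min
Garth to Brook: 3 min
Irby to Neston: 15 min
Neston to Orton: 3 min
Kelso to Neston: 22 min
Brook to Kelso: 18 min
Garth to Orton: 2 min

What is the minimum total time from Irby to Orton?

18 min

Enumerating some paths:
Irby–Brook–Garth–Orton: 20+3+2 = 25
Irby–Neston–Brook–Orton: 15+7+4 = 26
Irby–Neston–Orton: 15+3 = 18
Irby–Brook–Orton: 20+4 = 24
The minimum is 18 min via Irby–Neston–Orton.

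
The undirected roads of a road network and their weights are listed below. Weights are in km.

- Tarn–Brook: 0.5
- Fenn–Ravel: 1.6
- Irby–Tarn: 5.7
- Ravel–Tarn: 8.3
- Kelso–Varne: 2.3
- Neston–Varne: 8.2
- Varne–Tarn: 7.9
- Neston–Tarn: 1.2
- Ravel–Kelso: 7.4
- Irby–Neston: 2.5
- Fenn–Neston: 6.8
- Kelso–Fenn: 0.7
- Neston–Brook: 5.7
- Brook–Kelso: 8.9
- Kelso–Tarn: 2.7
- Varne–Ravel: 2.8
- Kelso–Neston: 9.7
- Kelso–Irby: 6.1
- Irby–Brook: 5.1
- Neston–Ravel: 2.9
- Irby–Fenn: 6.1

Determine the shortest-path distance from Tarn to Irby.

Running Dijkstra from Tarn:
Tarn: 0
Brook: 0.5  (via Tarn)
Neston: 1.2  (via Tarn)
Kelso: 2.7  (via Tarn)
Fenn: 3.4  (via Kelso)
Irby: 3.7  (via Neston)
Shortest route: Tarn → Neston → Irby = 3.7 km.

3.7 km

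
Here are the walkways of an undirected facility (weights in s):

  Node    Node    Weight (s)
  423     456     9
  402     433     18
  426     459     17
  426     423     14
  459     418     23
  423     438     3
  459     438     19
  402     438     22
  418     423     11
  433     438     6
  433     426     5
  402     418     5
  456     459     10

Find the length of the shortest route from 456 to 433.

Compare a few routes:
456 - 423 - 426 - 433: 9+14+5 = 28
456 - 459 - 438 - 433: 10+19+6 = 35
456 - 423 - 438 - 433: 9+3+6 = 18
456 - 459 - 426 - 433: 10+17+5 = 32
The minimum is 18 s via 456 - 423 - 438 - 433.

18 s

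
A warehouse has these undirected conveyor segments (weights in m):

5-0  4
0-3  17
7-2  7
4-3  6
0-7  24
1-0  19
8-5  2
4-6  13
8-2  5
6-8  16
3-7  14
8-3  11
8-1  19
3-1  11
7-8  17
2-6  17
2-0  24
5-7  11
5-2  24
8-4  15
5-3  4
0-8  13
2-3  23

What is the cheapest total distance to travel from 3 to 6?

19 m

Candidate routes:
3–5–8–2–6: 4+2+5+17 = 28
3–5–8–6: 4+2+16 = 22
3–4–6: 6+13 = 19
3–8–6: 11+16 = 27
Cheapest is 3–4–6 at 19 m.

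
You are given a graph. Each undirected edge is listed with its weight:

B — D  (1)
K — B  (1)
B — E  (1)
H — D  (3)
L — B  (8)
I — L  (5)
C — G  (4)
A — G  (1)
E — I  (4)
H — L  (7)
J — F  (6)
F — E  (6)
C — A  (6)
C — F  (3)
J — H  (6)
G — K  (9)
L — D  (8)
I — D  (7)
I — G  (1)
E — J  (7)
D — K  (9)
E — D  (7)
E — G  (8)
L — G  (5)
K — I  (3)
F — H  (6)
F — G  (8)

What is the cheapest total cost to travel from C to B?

Enumerating some paths:
C–G–I–E–B: 4+1+4+1 = 10
C–G–I–K–B: 4+1+3+1 = 9
C–A–G–I–K–B: 6+1+1+3+1 = 12
C–F–E–B: 3+6+1 = 10
Cheapest is C–G–I–K–B at 9.

9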